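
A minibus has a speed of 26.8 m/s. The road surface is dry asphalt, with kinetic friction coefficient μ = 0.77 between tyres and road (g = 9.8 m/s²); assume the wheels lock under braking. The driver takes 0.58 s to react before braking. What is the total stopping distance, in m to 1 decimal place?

a = μg = 0.77 × 9.8 = 7.546 m/s².
Reaction distance = v·t_r = 26.8000 × 0.58 = 15.544 m.
Braking distance = v²/(2a) = 26.8000² / (2 × 7.546) = 718.240 / 15.092 = 47.591 m.
Total = 15.544 + 47.591 = 63.135 m.

Total stopping distance ≈ 63.1 m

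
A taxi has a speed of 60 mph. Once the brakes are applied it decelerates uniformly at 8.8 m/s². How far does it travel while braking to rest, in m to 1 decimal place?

60 mph × 0.44704 = 26.8224 m/s.
Braking distance = v²/(2a) = 26.8224² / (2 × 8.800) = 719.441 / 17.600 = 40.877 m.

Braking distance ≈ 40.9 m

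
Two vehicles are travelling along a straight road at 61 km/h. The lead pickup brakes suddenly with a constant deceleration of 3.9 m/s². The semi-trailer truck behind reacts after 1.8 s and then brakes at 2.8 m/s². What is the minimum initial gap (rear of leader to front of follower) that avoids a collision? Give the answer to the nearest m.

61 km/h ÷ 3.6 = 16.9444 m/s.
Leader travels v²/(2a_L) = 287.113 / 7.800 = 36.809 m before stopping.
Follower covers v·t_r = 16.9444 × 1.8 = 30.500 m while reacting, then v²/(2a_F) = 287.113 / 5.600 = 51.270 m while braking, for a total of 30.500 + 51.270 = 81.770 m.
Since a_F ≤ a_L and the follower starts braking later, the follower is never slower than the leader, so the closest approach is when both have stopped.
Minimum gap = 81.770 − 36.809 = 44.961 m.

Minimum gap ≈ 45 m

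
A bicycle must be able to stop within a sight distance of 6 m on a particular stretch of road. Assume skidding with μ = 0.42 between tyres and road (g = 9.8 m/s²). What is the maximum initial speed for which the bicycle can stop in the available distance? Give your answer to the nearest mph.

a = μg = 0.42 × 9.8 = 4.116 m/s².
v²/(2a) = d ⇒ v = √(2 × 4.116 × 6) = √49.39 = 7.0278 m/s.
7.0278 m/s ÷ 0.44704 = 15.721 mph.

Maximum speed ≈ 16 mph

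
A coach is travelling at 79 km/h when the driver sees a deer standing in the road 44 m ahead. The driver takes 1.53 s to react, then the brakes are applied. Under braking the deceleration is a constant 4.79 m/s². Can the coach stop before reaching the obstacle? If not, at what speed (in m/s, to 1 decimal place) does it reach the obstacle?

No — it strikes the obstacle at 19.5 m/s

79 km/h ÷ 3.6 = 21.9444 m/s.
Reaction distance = 21.9444 × 1.53 = 33.575 m.
Braking distance needed to stop: v²/(2a) = 481.557 / 9.580 = 50.267 m, so total needed = 33.575 + 50.267 = 83.842 m > 44 m — it cannot stop.
Distance remaining when braking begins: 44 − 33.575 = 10.425 m.
v² = v₀² − 2a·d = 481.557 − 2 × 4.790 × 10.425 = 381.685 m²/s².
v = √381.685 = 19.537 m/s.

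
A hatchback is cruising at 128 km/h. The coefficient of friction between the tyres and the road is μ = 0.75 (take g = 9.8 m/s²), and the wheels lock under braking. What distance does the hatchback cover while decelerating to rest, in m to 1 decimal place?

Braking distance ≈ 86.0 m

128 km/h ÷ 3.6 = 35.5556 m/s.
a = μg = 0.75 × 9.8 = 7.350 m/s².
Braking distance = v²/(2a) = 35.5556² / (2 × 7.350) = 1264.201 / 14.700 = 86.000 m.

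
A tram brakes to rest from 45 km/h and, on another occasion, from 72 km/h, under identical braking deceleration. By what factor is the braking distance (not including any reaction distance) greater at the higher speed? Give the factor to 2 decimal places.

Factor ≈ 2.56

Braking distance d = v²/(2a), so with a fixed, d ∝ v².
Factor = (72/45)² = 1.6000² = 2.5600.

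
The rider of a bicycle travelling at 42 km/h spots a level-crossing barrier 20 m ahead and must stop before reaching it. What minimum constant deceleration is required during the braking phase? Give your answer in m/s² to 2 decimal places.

42 km/h ÷ 3.6 = 11.6667 m/s.
v² = 2a·d ⇒ a = v²/(2d) = 11.6667² / (2 × 20.000) = 136.112 / 40.000 = 3.4028 m/s².

Required deceleration ≈ 3.40 m/s²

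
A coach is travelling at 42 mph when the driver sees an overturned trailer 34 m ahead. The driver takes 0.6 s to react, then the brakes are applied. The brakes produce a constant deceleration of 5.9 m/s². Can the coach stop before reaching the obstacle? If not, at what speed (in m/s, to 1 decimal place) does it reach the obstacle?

No — it strikes the obstacle at 9.2 m/s

42 mph × 0.44704 = 18.7757 m/s.
Reaction distance = 18.7757 × 0.6 = 11.265 m.
Braking distance needed to stop: v²/(2a) = 352.527 / 11.800 = 29.875 m, so total needed = 11.265 + 29.875 = 41.140 m > 34 m — it cannot stop.
Distance remaining when braking begins: 34 − 11.265 = 22.735 m.
v² = v₀² − 2a·d = 352.527 − 2 × 5.900 × 22.735 = 84.254 m²/s².
v = √84.254 = 9.179 m/s.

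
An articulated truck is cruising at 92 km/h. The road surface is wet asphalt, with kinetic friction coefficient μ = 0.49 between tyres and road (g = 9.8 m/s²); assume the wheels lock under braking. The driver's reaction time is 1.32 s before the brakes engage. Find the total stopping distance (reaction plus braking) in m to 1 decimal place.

Total stopping distance ≈ 101.7 m

92 km/h ÷ 3.6 = 25.5556 m/s.
a = μg = 0.49 × 9.8 = 4.802 m/s².
Reaction distance = v·t_r = 25.5556 × 1.32 = 33.733 m.
Braking distance = v²/(2a) = 25.5556² / (2 × 4.802) = 653.089 / 9.604 = 68.002 m.
Total = 33.733 + 68.002 = 101.735 m.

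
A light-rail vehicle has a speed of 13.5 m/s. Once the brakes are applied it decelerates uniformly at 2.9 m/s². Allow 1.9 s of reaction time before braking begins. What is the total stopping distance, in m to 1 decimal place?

Reaction distance = v·t_r = 13.5000 × 1.9 = 25.650 m.
Braking distance = v²/(2a) = 13.5000² / (2 × 2.900) = 182.250 / 5.800 = 31.422 m.
Total = 25.650 + 31.422 = 57.072 m.

Total stopping distance ≈ 57.1 m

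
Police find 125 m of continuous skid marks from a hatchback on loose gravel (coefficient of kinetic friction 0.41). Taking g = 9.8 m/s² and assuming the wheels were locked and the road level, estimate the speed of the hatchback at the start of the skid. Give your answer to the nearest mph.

Deceleration a = μg = 0.41 × 9.8 = 4.018 m/s².
v = √(2a·d) = √(2 × 4.018 × 125) = √1004.500 = 31.6938 m/s.
= 31.6938 ÷ 0.44704 = 70.897 mph.

Initial speed ≈ 71 mph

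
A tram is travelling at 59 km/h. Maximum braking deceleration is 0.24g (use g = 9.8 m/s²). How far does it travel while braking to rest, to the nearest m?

59 km/h ÷ 3.6 = 16.3889 m/s.
a = 0.24 × 9.8 = 2.352 m/s².
Braking distance = v²/(2a) = 16.3889² / (2 × 2.352) = 268.596 / 4.704 = 57.099 m.

Braking distance ≈ 57 m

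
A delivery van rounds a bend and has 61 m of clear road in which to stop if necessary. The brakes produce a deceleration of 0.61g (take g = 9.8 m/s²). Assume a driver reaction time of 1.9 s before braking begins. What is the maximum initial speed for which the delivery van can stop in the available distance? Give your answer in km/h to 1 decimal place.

Maximum speed ≈ 64.6 km/h

a = 0.61 × 9.8 = 5.978 m/s².
Stopping distance: v·t_r + v²/(2a) = 61 with t_r = 1.9 s and a = 5.978 m/s².
So v² + 22.716 v − 729.32 = 0.
Positive root: v = −a·t_r + √((a·t_r)² + 2a·d) = −11.358 + √(129.004 + 729.32) = 17.9392 m/s.
17.9392 m/s × 3.6 = 64.581 km/h.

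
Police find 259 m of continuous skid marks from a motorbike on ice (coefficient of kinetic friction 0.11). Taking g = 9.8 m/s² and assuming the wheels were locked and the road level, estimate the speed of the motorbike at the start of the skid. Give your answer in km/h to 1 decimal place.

Initial speed ≈ 85.1 km/h

Deceleration a = μg = 0.11 × 9.8 = 1.078 m/s².
v = √(2a·d) = √(2 × 1.078 × 259) = √558.404 = 23.6306 m/s.
= 23.6306 × 3.6 = 85.070 km/h.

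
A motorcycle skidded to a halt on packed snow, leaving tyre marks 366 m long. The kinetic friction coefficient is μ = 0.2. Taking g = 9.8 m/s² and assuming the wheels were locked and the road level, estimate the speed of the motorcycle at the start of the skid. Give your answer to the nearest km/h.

Deceleration a = μg = 0.2 × 9.8 = 1.960 m/s².
v = √(2a·d) = √(2 × 1.960 × 366) = √1434.720 = 37.8777 m/s.
= 37.8777 × 3.6 = 136.360 km/h.

Initial speed ≈ 136 km/h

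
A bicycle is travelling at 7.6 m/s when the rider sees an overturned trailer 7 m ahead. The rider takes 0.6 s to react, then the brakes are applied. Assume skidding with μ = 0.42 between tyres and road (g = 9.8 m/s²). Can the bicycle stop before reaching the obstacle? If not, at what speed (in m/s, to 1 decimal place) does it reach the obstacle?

No — it strikes the obstacle at 6.1 m/s

a = μg = 0.42 × 9.8 = 4.116 m/s².
Reaction distance = 7.6000 × 0.6 = 4.560 m.
Braking distance needed to stop: v²/(2a) = 57.760 / 8.232 = 7.017 m, so total needed = 4.560 + 7.017 = 11.577 m > 7 m — it cannot stop.
Distance remaining when braking begins: 7 − 4.560 = 2.440 m.
v² = v₀² − 2a·d = 57.760 − 2 × 4.116 × 2.440 = 37.674 m²/s².
v = √37.674 = 6.138 m/s.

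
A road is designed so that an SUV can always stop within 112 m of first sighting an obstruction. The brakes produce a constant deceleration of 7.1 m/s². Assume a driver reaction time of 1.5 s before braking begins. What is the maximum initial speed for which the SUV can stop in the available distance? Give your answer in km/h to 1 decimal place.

Stopping distance: v·t_r + v²/(2a) = 112 with t_r = 1.5 s and a = 7.100 m/s².
So v² + 21.300 v − 1590.40 = 0.
Positive root: v = −a·t_r + √((a·t_r)² + 2a·d) = −10.650 + √(113.423 + 1590.40) = 30.6274 m/s.
30.6274 m/s × 3.6 = 110.259 km/h.

Maximum speed ≈ 110.3 km/h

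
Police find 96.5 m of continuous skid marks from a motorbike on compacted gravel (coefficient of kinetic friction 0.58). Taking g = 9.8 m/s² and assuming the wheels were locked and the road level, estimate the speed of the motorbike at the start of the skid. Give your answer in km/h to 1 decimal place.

Deceleration a = μg = 0.58 × 9.8 = 5.684 m/s².
v = √(2a·d) = √(2 × 5.684 × 96.5) = √1097.012 = 33.1212 m/s.
= 33.1212 × 3.6 = 119.236 km/h.

Initial speed ≈ 119.2 km/h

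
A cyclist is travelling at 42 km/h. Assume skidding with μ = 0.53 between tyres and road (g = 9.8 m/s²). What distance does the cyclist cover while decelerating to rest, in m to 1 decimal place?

42 km/h ÷ 3.6 = 11.6667 m/s.
a = μg = 0.53 × 9.8 = 5.194 m/s².
Braking distance = v²/(2a) = 11.6667² / (2 × 5.194) = 136.112 / 10.388 = 13.103 m.

Braking distance ≈ 13.1 m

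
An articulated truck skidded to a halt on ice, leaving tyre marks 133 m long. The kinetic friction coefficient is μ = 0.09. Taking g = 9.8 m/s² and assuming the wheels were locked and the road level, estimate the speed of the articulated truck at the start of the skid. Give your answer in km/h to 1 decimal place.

Initial speed ≈ 55.1 km/h

Deceleration a = μg = 0.09 × 9.8 = 0.882 m/s².
v = √(2a·d) = √(2 × 0.882 × 133) = √234.612 = 15.3170 m/s.
= 15.3170 × 3.6 = 55.141 km/h.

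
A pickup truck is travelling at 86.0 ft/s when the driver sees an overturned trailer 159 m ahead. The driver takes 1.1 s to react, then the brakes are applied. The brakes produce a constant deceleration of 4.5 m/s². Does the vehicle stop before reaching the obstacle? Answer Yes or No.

86 ft/s × 0.3048 = 26.2128 m/s.
Reaction distance = 26.2128 × 1.1 = 28.834 m.
Braking distance = v²/(2a) = 687.111 / 9.000 = 76.346 m.
Total stopping distance = 28.834 + 76.346 = 105.180 m, vs 159 m available — it stops with 159 − 105.180 = 53.820 m to spare.

Yes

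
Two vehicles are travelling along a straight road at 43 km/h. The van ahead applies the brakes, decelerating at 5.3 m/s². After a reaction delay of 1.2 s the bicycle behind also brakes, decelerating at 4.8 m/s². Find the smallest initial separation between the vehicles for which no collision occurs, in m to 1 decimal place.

Minimum gap ≈ 15.7 m

43 km/h ÷ 3.6 = 11.9444 m/s.
Leader travels v²/(2a_L) = 142.669 / 10.600 = 13.459 m before stopping.
Follower covers v·t_r = 11.9444 × 1.2 = 14.333 m while reacting, then v²/(2a_F) = 142.669 / 9.600 = 14.861 m while braking, for a total of 14.333 + 14.861 = 29.194 m.
Since a_F ≤ a_L and the follower starts braking later, the follower is never slower than the leader, so the closest approach is when both have stopped.
Minimum gap = 29.194 − 13.459 = 15.735 m.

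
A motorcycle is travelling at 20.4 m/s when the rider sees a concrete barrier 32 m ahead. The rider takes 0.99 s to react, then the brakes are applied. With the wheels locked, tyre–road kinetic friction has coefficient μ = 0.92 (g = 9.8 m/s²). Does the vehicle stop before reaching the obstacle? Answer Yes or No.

a = μg = 0.92 × 9.8 = 9.016 m/s².
Reaction distance = 20.4000 × 0.99 = 20.196 m.
Braking distance = v²/(2a) = 416.160 / 18.032 = 23.079 m.
Total stopping distance = 20.196 + 23.079 = 43.275 m, vs 32 m available — it cannot stop in time and overshoots by 43.275 − 32 = 11.275 m.

No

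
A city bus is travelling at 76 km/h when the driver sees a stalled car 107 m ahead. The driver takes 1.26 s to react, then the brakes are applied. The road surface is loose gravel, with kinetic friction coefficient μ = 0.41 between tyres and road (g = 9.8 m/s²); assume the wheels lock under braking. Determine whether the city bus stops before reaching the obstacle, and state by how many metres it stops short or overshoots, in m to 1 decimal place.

76 km/h ÷ 3.6 = 21.1111 m/s.
a = μg = 0.41 × 9.8 = 4.018 m/s².
Reaction distance = 21.1111 × 1.26 = 26.600 m.
Braking distance = v²/(2a) = 445.679 / 8.036 = 55.460 m.
Total stopping distance = 26.600 + 55.460 = 82.060 m, vs 107 m available — it stops with 107 − 82.060 = 24.940 m to spare.

Yes — it stops 24.9 m short of the obstacle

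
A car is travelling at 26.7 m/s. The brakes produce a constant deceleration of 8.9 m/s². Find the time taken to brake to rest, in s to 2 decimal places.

Braking time ≈ 3.00 s

Braking time = v/a = 26.7000 / 8.900 = 3.000 s.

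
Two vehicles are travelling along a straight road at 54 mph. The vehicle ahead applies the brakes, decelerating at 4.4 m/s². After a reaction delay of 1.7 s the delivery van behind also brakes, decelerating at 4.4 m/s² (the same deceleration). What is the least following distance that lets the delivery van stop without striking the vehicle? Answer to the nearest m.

54 mph × 0.44704 = 24.1402 m/s.
Leader travels v²/(2a_L) = 582.749 / 8.800 = 66.221 m before stopping.
Follower covers v·t_r = 24.1402 × 1.7 = 41.038 m while reacting, then v²/(2a_F) = 582.749 / 8.800 = 66.221 m while braking, for a total of 41.038 + 66.221 = 107.259 m.
Since a_F ≤ a_L and the follower starts braking later, the follower is never slower than the leader, so the closest approach is when both have stopped.
Minimum gap = 107.259 − 66.221 = 41.038 m.

Minimum gap ≈ 41 m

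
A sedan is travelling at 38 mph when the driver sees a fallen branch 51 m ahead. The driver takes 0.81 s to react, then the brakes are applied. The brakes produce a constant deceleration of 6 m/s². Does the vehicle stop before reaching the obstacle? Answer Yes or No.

Yes

38 mph × 0.44704 = 16.9875 m/s.
Reaction distance = 16.9875 × 0.81 = 13.760 m.
Braking distance = v²/(2a) = 288.575 / 12.000 = 24.048 m.
Total stopping distance = 13.760 + 24.048 = 37.808 m, vs 51 m available — it stops with 51 − 37.808 = 13.192 m to spare.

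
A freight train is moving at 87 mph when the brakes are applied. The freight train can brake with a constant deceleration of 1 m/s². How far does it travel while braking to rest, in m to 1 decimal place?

87 mph × 0.44704 = 38.8925 m/s.
Braking distance = v²/(2a) = 38.8925² / (2 × 1.000) = 1512.627 / 2.000 = 756.313 m.

Braking distance ≈ 756.3 m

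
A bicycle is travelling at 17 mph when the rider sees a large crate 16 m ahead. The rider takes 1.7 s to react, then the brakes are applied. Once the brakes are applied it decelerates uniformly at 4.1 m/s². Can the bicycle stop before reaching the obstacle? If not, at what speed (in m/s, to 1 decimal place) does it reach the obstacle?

17 mph × 0.44704 = 7.5997 m/s.
Reaction distance = 7.5997 × 1.7 = 12.919 m.
Braking distance needed to stop: v²/(2a) = 57.755 / 8.200 = 7.043 m, so total needed = 12.919 + 7.043 = 19.962 m > 16 m — it cannot stop.
Distance remaining when braking begins: 16 − 12.919 = 3.081 m.
v² = v₀² − 2a·d = 57.755 − 2 × 4.100 × 3.081 = 32.491 m²/s².
v = √32.491 = 5.700 m/s.

No — it strikes the obstacle at 5.7 m/s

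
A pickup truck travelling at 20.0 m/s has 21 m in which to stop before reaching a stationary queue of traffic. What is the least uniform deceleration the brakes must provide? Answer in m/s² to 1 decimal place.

v² = 2a·d ⇒ a = v²/(2d) = 20.0000² / (2 × 21.000) = 400.000 / 42.000 = 9.5238 m/s².

Required deceleration ≈ 9.5 m/s²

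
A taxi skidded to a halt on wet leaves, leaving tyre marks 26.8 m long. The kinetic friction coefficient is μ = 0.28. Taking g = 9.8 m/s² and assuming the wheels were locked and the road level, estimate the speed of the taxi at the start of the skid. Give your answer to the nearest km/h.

Initial speed ≈ 44 km/h

Deceleration a = μg = 0.28 × 9.8 = 2.744 m/s².
v = √(2a·d) = √(2 × 2.744 × 26.8) = √147.078 = 12.1276 m/s.
= 12.1276 × 3.6 = 43.659 km/h.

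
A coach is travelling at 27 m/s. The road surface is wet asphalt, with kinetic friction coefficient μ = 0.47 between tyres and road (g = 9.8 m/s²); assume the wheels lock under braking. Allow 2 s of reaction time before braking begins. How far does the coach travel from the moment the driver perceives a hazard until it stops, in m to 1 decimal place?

Total stopping distance ≈ 133.1 m

a = μg = 0.47 × 9.8 = 4.606 m/s².
Reaction distance = v·t_r = 27.0000 × 2 = 54.000 m.
Braking distance = v²/(2a) = 27.0000² / (2 × 4.606) = 729.000 / 9.212 = 79.136 m.
Total = 54.000 + 79.136 = 133.136 m.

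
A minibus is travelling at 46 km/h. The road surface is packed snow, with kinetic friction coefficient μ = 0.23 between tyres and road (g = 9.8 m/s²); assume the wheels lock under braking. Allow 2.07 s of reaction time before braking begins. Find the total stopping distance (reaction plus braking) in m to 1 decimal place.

46 km/h ÷ 3.6 = 12.7778 m/s.
a = μg = 0.23 × 9.8 = 2.254 m/s².
Reaction distance = v·t_r = 12.7778 × 2.07 = 26.450 m.
Braking distance = v²/(2a) = 12.7778² / (2 × 2.254) = 163.272 / 4.508 = 36.218 m.
Total = 26.450 + 36.218 = 62.668 m.

Total stopping distance ≈ 62.7 m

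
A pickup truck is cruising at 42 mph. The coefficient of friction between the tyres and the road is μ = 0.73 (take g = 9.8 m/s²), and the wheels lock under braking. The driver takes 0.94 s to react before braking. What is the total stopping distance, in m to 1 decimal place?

42 mph × 0.44704 = 18.7757 m/s.
a = μg = 0.73 × 9.8 = 7.154 m/s².
Reaction distance = v·t_r = 18.7757 × 0.94 = 17.649 m.
Braking distance = v²/(2a) = 18.7757² / (2 × 7.154) = 352.527 / 14.308 = 24.638 m.
Total = 17.649 + 24.638 = 42.287 m.

Total stopping distance ≈ 42.3 m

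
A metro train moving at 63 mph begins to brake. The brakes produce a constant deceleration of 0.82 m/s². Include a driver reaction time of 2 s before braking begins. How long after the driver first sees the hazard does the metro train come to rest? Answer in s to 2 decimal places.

63 mph × 0.44704 = 28.1635 m/s.
Braking time = v/a = 28.1635 / 0.820 = 34.346 s.
Total = 2 + 34.346 = 36.346 s.

Total time ≈ 36.35 s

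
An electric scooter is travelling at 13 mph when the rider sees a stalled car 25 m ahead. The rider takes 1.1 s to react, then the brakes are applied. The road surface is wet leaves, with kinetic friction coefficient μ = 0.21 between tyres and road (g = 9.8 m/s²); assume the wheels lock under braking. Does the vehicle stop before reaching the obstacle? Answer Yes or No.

Yes

13 mph × 0.44704 = 5.8115 m/s.
a = μg = 0.21 × 9.8 = 2.058 m/s².
Reaction distance = 5.8115 × 1.1 = 6.393 m.
Braking distance = v²/(2a) = 33.774 / 4.116 = 8.206 m.
Total stopping distance = 6.393 + 8.206 = 14.599 m, vs 25 m available — it stops with 25 − 14.599 = 10.401 m to spare.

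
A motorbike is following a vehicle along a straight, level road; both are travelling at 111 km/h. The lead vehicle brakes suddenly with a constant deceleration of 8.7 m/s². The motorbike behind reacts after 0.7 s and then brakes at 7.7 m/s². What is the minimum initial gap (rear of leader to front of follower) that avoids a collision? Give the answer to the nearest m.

111 km/h ÷ 3.6 = 30.8333 m/s.
Leader travels v²/(2a_L) = 950.692 / 17.400 = 54.637 m before stopping.
Follower covers v·t_r = 30.8333 × 0.7 = 21.583 m while reacting, then v²/(2a_F) = 950.692 / 15.400 = 61.733 m while braking, for a total of 21.583 + 61.733 = 83.316 m.
Since a_F ≤ a_L and the follower starts braking later, the follower is never slower than the leader, so the closest approach is when both have stopped.
Minimum gap = 83.316 − 54.637 = 28.679 m.

Minimum gap ≈ 29 m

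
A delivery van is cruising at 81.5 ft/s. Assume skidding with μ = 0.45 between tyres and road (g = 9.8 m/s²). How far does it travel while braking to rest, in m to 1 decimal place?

81.5 ft/s × 0.3048 = 24.8412 m/s.
a = μg = 0.45 × 9.8 = 4.410 m/s².
Braking distance = v²/(2a) = 24.8412² / (2 × 4.410) = 617.085 / 8.820 = 69.964 m.

Braking distance ≈ 70.0 m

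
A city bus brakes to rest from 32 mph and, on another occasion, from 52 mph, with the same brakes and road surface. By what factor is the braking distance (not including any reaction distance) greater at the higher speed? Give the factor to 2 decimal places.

Factor ≈ 2.64

Braking distance d = v²/(2a), so with a fixed, d ∝ v².
Factor = (52/32)² = 1.6250² = 2.6406.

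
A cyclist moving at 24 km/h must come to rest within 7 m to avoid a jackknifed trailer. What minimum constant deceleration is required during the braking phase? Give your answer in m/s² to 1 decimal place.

24 km/h ÷ 3.6 = 6.6667 m/s.
v² = 2a·d ⇒ a = v²/(2d) = 6.6667² / (2 × 7.000) = 44.445 / 14.000 = 3.1746 m/s².

Required deceleration ≈ 3.2 m/s²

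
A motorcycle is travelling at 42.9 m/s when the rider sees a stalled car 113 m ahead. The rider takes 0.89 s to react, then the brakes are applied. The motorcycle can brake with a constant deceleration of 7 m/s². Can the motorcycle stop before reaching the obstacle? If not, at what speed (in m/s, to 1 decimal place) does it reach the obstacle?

Reaction distance = 42.9000 × 0.89 = 38.181 m.
Braking distance needed to stop: v²/(2a) = 1840.410 / 14.000 = 131.458 m, so total needed = 38.181 + 131.458 = 169.639 m > 113 m — it cannot stop.
Distance remaining when braking begins: 113 − 38.181 = 74.819 m.
v² = v₀² − 2a·d = 1840.410 − 2 × 7.000 × 74.819 = 792.944 m²/s².
v = √792.944 = 28.159 m/s.

No — it strikes the obstacle at 28.2 m/s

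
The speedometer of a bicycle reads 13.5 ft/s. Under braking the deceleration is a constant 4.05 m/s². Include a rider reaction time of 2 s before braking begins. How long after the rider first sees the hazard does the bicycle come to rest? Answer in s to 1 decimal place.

Total time ≈ 3.0 s

13.5 ft/s × 0.3048 = 4.1148 m/s.
Braking time = v/a = 4.1148 / 4.050 = 1.016 s.
Total = 2 + 1.016 = 3.016 s.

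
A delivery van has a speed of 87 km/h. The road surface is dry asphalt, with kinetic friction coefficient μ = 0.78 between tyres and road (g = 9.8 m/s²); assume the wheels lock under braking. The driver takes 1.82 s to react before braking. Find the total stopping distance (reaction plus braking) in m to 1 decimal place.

87 km/h ÷ 3.6 = 24.1667 m/s.
a = μg = 0.78 × 9.8 = 7.644 m/s².
Reaction distance = v·t_r = 24.1667 × 1.82 = 43.983 m.
Braking distance = v²/(2a) = 24.1667² / (2 × 7.644) = 584.029 / 15.288 = 38.202 m.
Total = 43.983 + 38.202 = 82.185 m.

Total stopping distance ≈ 82.2 m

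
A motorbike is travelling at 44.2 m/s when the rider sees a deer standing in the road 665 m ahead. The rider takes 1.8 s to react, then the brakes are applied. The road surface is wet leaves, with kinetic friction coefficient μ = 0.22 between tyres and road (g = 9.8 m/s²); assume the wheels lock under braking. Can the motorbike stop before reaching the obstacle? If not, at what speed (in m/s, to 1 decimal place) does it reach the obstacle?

Yes — it stops about 132.4 m short of the obstacle, so it never reaches it

a = μg = 0.22 × 9.8 = 2.156 m/s².
Reaction distance = 44.2000 × 1.8 = 79.560 m.
Braking distance = v²/(2a) = 1953.640 / 4.312 = 453.071 m.
Total stopping distance = 79.560 + 453.071 = 532.631 m, vs 665 m available — it stops with 665 − 532.631 = 132.369 m to spare.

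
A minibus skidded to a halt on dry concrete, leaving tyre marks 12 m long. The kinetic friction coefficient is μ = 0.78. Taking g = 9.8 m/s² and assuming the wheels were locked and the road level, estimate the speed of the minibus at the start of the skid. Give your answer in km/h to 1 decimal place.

Initial speed ≈ 48.8 km/h

Deceleration a = μg = 0.78 × 9.8 = 7.644 m/s².
v = √(2a·d) = √(2 × 7.644 × 12) = √183.456 = 13.5446 m/s.
= 13.5446 × 3.6 = 48.761 km/h.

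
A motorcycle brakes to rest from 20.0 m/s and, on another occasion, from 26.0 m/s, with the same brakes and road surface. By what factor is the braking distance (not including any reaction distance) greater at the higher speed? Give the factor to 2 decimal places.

Braking distance d = v²/(2a), so with a fixed, d ∝ v².
Factor = (26.0/20.0)² = 1.3000² = 1.6900.

Factor ≈ 1.69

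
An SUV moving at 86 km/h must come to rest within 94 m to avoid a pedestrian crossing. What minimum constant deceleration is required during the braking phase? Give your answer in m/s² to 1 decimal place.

86 km/h ÷ 3.6 = 23.8889 m/s.
v² = 2a·d ⇒ a = v²/(2d) = 23.8889² / (2 × 94.000) = 570.680 / 188.000 = 3.0355 m/s².

Required deceleration ≈ 3.0 m/s²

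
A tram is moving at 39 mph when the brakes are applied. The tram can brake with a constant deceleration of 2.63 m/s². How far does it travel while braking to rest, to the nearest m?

39 mph × 0.44704 = 17.4346 m/s.
Braking distance = v²/(2a) = 17.4346² / (2 × 2.630) = 303.965 / 5.260 = 57.788 m.

Braking distance ≈ 58 m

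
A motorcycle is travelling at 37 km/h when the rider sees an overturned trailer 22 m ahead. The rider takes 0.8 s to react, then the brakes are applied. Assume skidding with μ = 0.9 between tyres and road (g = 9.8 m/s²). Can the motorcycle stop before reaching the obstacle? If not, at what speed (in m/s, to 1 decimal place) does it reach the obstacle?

37 km/h ÷ 3.6 = 10.2778 m/s.
a = μg = 0.9 × 9.8 = 8.820 m/s².
Reaction distance = 10.2778 × 0.8 = 8.222 m.
Braking distance = v²/(2a) = 105.633 / 17.640 = 5.988 m.
Total stopping distance = 8.222 + 5.988 = 14.210 m, vs 22 m available — it stops with 22 − 14.210 = 7.790 m to spare.

Yes — it stops about 7.8 m short of the obstacle, so it never reaches it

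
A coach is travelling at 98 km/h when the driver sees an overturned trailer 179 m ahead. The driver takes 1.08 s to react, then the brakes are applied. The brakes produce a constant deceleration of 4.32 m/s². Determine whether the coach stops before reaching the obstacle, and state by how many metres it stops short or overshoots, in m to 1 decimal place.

98 km/h ÷ 3.6 = 27.2222 m/s.
Reaction distance = 27.2222 × 1.08 = 29.400 m.
Braking distance = v²/(2a) = 741.048 / 8.640 = 85.769 m.
Total stopping distance = 29.400 + 85.769 = 115.169 m, vs 179 m available — it stops with 179 − 115.169 = 63.831 m to spare.

Yes — it stops 63.8 m short of the obstacle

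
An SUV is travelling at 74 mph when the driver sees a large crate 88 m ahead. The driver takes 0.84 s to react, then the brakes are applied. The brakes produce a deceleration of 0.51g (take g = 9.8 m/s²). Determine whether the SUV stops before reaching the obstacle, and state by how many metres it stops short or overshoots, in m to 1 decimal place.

No — it overshoots by 49.3 m

74 mph × 0.44704 = 33.0810 m/s.
a = 0.51 × 9.8 = 4.998 m/s².
Reaction distance = 33.0810 × 0.84 = 27.788 m.
Braking distance = v²/(2a) = 1094.353 / 9.996 = 109.479 m.
Total stopping distance = 27.788 + 109.479 = 137.267 m, vs 88 m available — it cannot stop in time and overshoots by 137.267 − 88 = 49.267 m.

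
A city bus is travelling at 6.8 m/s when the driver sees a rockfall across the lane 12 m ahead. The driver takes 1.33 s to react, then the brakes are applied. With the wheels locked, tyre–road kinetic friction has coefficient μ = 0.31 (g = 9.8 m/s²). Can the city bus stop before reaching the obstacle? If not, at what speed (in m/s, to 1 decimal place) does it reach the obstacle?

a = μg = 0.31 × 9.8 = 3.038 m/s².
Reaction distance = 6.8000 × 1.33 = 9.044 m.
Braking distance needed to stop: v²/(2a) = 46.240 / 6.076 = 7.610 m, so total needed = 9.044 + 7.610 = 16.654 m > 12 m — it cannot stop.
Distance remaining when braking begins: 12 − 9.044 = 2.956 m.
v² = v₀² − 2a·d = 46.240 − 2 × 3.038 × 2.956 = 28.279 m²/s².
v = √28.279 = 5.318 m/s.

No — it strikes the obstacle at 5.3 m/s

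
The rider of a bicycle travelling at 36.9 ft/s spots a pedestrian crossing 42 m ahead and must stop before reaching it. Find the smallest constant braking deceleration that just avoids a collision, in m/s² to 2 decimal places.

Required deceleration ≈ 1.51 m/s²

36.9 ft/s × 0.3048 = 11.2471 m/s.
v² = 2a·d ⇒ a = v²/(2d) = 11.2471² / (2 × 42.000) = 126.497 / 84.000 = 1.5059 m/s².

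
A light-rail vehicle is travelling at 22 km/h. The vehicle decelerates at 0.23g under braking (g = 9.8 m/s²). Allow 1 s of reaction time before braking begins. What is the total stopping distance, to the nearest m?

22 km/h ÷ 3.6 = 6.1111 m/s.
a = 0.23 × 9.8 = 2.254 m/s².
Reaction distance = v·t_r = 6.1111 × 1 = 6.111 m.
Braking distance = v²/(2a) = 6.1111² / (2 × 2.254) = 37.346 / 4.508 = 8.284 m.
Total = 6.111 + 8.284 = 14.395 m.

Total stopping distance ≈ 14 m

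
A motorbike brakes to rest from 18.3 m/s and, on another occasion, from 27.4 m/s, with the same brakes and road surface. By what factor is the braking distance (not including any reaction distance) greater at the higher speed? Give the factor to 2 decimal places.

Factor ≈ 2.24

Braking distance d = v²/(2a), so with a fixed, d ∝ v².
Factor = (27.4/18.3)² = 1.4973² = 2.2419.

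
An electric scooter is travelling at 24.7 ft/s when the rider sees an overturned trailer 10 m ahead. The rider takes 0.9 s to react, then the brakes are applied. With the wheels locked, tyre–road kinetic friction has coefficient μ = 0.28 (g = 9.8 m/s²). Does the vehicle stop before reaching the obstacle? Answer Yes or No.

24.7 ft/s × 0.3048 = 7.5286 m/s.
a = μg = 0.28 × 9.8 = 2.744 m/s².
Reaction distance = 7.5286 × 0.9 = 6.776 m.
Braking distance = v²/(2a) = 56.680 / 5.488 = 10.328 m.
Total stopping distance = 6.776 + 10.328 = 17.104 m, vs 10 m available — it cannot stop in time and overshoots by 17.104 − 10 = 7.104 m.

No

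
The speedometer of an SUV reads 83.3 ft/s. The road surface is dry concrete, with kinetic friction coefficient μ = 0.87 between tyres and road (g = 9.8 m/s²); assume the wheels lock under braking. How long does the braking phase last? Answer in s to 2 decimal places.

Braking time ≈ 2.98 s

83.3 ft/s × 0.3048 = 25.3898 m/s.
a = μg = 0.87 × 9.8 = 8.526 m/s².
Braking time = v/a = 25.3898 / 8.526 = 2.978 s.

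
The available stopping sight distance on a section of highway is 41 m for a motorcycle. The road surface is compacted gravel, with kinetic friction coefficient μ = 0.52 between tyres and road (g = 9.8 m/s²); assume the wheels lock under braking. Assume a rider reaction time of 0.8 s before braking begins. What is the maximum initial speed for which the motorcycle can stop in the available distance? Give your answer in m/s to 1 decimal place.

a = μg = 0.52 × 9.8 = 5.096 m/s².
Stopping distance: v·t_r + v²/(2a) = 41 with t_r = 0.8 s and a = 5.096 m/s².
So v² + 8.154 v − 417.87 = 0.
Positive root: v = −a·t_r + √((a·t_r)² + 2a·d) = −4.077 + √(16.622 + 417.87) = 16.7675 m/s.

Maximum speed ≈ 16.8 m/s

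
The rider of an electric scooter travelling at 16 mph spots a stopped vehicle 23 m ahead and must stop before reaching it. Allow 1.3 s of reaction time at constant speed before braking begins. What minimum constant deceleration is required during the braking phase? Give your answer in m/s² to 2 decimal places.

Required deceleration ≈ 1.87 m/s²

16 mph × 0.44704 = 7.1526 m/s.
Distance covered during reaction = 7.1526 × 1.3 = 9.298 m.
Distance available for braking: 23 − 9.298 = 13.702 m.
v² = 2a·d ⇒ a = v²/(2d) = 7.1526² / (2 × 13.702) = 51.160 / 27.404 = 1.8669 m/s².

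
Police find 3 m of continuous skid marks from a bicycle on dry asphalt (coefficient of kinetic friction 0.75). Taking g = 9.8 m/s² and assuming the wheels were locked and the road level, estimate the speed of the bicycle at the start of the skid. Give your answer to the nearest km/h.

Deceleration a = μg = 0.75 × 9.8 = 7.350 m/s².
v = √(2a·d) = √(2 × 7.350 × 3) = √44.100 = 6.6408 m/s.
= 6.6408 × 3.6 = 23.907 km/h.

Initial speed ≈ 24 km/h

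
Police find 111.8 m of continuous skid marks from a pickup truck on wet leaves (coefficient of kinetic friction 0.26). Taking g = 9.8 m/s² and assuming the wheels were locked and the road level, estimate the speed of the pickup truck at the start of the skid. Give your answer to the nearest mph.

Deceleration a = μg = 0.26 × 9.8 = 2.548 m/s².
v = √(2a·d) = √(2 × 2.548 × 111.8) = √569.733 = 23.8691 m/s.
= 23.8691 ÷ 0.44704 = 53.394 mph.

Initial speed ≈ 53 mph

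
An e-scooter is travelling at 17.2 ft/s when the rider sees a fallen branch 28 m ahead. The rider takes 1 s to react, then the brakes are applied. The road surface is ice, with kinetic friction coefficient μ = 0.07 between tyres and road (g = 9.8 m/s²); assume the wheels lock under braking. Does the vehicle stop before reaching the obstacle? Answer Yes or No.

Yes

17.2 ft/s × 0.3048 = 5.2426 m/s.
a = μg = 0.07 × 9.8 = 0.686 m/s².
Reaction distance = 5.2426 × 1 = 5.243 m.
Braking distance = v²/(2a) = 27.485 / 1.372 = 20.033 m.
Total stopping distance = 5.243 + 20.033 = 25.276 m, vs 28 m available — it stops with 28 − 25.276 = 2.724 m to spare.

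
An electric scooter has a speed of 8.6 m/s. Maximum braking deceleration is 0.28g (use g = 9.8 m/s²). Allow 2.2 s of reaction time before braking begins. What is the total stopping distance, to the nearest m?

a = 0.28 × 9.8 = 2.744 m/s².
Reaction distance = v·t_r = 8.6000 × 2.2 = 18.920 m.
Braking distance = v²/(2a) = 8.6000² / (2 × 2.744) = 73.960 / 5.488 = 13.477 m.
Total = 18.920 + 13.477 = 32.397 m.

Total stopping distance ≈ 32 m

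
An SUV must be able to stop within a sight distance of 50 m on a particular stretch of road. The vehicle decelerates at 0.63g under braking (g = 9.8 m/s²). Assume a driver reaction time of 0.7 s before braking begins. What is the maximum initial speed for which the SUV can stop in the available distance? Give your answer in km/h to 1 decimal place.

a = 0.63 × 9.8 = 6.174 m/s².
Stopping distance: v·t_r + v²/(2a) = 50 with t_r = 0.7 s and a = 6.174 m/s².
So v² + 8.644 v − 617.40 = 0.
Positive root: v = −a·t_r + √((a·t_r)² + 2a·d) = −4.322 + √(18.680 + 617.40) = 20.8986 m/s.
20.8986 m/s × 3.6 = 75.235 km/h.

Maximum speed ≈ 75.2 km/h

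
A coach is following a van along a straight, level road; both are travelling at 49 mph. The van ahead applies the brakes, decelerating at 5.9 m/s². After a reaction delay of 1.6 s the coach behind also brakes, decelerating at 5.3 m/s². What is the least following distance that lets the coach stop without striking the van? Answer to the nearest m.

Minimum gap ≈ 40 m

49 mph × 0.44704 = 21.9050 m/s.
Leader travels v²/(2a_L) = 479.829 / 11.800 = 40.663 m before stopping.
Follower covers v·t_r = 21.9050 × 1.6 = 35.048 m while reacting, then v²/(2a_F) = 479.829 / 10.600 = 45.267 m while braking, for a total of 35.048 + 45.267 = 80.315 m.
Since a_F ≤ a_L and the follower starts braking later, the follower is never slower than the leader, so the closest approach is when both have stopped.
Minimum gap = 80.315 − 40.663 = 39.652 m.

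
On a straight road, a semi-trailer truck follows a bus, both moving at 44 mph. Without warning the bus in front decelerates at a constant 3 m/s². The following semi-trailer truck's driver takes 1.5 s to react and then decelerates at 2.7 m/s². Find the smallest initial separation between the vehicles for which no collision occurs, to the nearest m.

Minimum gap ≈ 37 m

44 mph × 0.44704 = 19.6698 m/s.
Leader travels v²/(2a_L) = 386.901 / 6.000 = 64.484 m before stopping.
Follower covers v·t_r = 19.6698 × 1.5 = 29.505 m while reacting, then v²/(2a_F) = 386.901 / 5.400 = 71.648 m while braking, for a total of 29.505 + 71.648 = 101.153 m.
Since a_F ≤ a_L and the follower starts braking later, the follower is never slower than the leader, so the closest approach is when both have stopped.
Minimum gap = 101.153 − 64.484 = 36.669 m.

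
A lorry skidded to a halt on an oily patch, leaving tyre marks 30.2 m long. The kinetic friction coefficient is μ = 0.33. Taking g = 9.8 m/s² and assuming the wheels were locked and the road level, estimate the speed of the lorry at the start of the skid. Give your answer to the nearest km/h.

Deceleration a = μg = 0.33 × 9.8 = 3.234 m/s².
v = √(2a·d) = √(2 × 3.234 × 30.2) = √195.334 = 13.9762 m/s.
= 13.9762 × 3.6 = 50.314 km/h.

Initial speed ≈ 50 km/h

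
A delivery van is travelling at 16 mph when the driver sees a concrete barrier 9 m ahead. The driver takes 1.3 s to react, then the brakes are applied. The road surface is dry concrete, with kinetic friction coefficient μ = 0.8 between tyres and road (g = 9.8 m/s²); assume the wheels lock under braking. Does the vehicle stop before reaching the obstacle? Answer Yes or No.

No

16 mph × 0.44704 = 7.1526 m/s.
a = μg = 0.8 × 9.8 = 7.840 m/s².
Reaction distance = 7.1526 × 1.3 = 9.298 m.
Braking distance = v²/(2a) = 51.160 / 15.680 = 3.263 m.
Total stopping distance = 9.298 + 3.263 = 12.561 m, vs 9 m available — it cannot stop in time and overshoots by 12.561 − 9 = 3.561 m.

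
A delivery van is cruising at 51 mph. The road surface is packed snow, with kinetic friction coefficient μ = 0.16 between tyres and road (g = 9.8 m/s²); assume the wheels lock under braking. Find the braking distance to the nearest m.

51 mph × 0.44704 = 22.7990 m/s.
a = μg = 0.16 × 9.8 = 1.568 m/s².
Braking distance = v²/(2a) = 22.7990² / (2 × 1.568) = 519.794 / 3.136 = 165.751 m.

Braking distance ≈ 166 m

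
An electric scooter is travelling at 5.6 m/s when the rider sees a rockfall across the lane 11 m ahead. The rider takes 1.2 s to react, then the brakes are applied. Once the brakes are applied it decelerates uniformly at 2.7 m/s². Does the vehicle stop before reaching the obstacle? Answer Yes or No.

No

Reaction distance = 5.6000 × 1.2 = 6.720 m.
Braking distance = v²/(2a) = 31.360 / 5.400 = 5.807 m.
Total stopping distance = 6.720 + 5.807 = 12.527 m, vs 11 m available — it cannot stop in time and overshoots by 12.527 − 11 = 1.527 m.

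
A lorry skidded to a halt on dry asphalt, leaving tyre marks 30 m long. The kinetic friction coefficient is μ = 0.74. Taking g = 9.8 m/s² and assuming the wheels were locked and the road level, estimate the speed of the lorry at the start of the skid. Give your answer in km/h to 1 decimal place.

Deceleration a = μg = 0.74 × 9.8 = 7.252 m/s².
v = √(2a·d) = √(2 × 7.252 × 30) = √435.120 = 20.8595 m/s.
= 20.8595 × 3.6 = 75.094 km/h.

Initial speed ≈ 75.1 km/h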